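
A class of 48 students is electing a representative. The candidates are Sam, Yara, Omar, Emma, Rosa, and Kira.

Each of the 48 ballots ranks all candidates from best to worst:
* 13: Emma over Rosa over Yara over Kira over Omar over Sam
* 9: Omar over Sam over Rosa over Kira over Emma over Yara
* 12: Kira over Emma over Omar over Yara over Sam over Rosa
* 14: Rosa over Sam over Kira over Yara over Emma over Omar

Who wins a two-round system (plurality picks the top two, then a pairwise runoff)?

Round 1 first-place votes: Sam 0, Yara 0, Omar 9, Emma 13, Rosa 14, Kira 12. Rosa and Emma advance.
Runoff: Rosa is ranked above Emma on 23 ballots, Emma above Rosa on 25.

Emma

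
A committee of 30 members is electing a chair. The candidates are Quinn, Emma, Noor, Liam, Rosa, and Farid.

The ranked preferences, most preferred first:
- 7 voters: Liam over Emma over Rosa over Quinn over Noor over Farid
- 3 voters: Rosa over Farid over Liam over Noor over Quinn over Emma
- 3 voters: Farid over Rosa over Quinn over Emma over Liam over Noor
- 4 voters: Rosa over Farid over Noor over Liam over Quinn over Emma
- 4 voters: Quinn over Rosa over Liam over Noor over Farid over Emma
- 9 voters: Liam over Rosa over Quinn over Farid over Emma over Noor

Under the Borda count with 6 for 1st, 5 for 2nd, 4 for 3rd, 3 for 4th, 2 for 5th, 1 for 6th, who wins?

Rosa

Quinn: 7×3 + 3×2 + 3×4 + 4×2 + 4×6 + 9×4 = 107
Emma: 7×5 + 3×1 + 3×3 + 4×1 + 4×1 + 9×2 = 73
Noor: 7×2 + 3×3 + 3×1 + 4×4 + 4×3 + 9×1 = 63
Liam: 7×6 + 3×4 + 3×2 + 4×3 + 4×4 + 9×6 = 142
Rosa: 7×4 + 3×6 + 3×5 + 4×6 + 4×5 + 9×5 = 150
Farid: 7×1 + 3×5 + 3×6 + 4×5 + 4×2 + 9×3 = 95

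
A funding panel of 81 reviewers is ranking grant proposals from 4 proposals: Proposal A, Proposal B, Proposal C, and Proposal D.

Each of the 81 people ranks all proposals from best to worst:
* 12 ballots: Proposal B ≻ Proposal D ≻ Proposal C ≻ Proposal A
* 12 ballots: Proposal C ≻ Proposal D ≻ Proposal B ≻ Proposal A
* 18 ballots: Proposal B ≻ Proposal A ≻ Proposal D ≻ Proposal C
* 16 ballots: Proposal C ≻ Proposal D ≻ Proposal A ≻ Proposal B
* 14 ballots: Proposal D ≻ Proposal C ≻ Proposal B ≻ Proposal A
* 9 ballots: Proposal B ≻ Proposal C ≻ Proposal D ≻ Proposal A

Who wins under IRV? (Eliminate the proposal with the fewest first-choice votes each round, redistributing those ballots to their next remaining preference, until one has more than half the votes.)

Round 1: Proposal A 0, Proposal B 39, Proposal C 28, Proposal D 14. Proposal A eliminated.
Round 2: Proposal B 39, Proposal C 28, Proposal D 14. Proposal D eliminated.
Round 3: Proposal B 39, Proposal C 42. Proposal C has a majority (≥41).

Proposal C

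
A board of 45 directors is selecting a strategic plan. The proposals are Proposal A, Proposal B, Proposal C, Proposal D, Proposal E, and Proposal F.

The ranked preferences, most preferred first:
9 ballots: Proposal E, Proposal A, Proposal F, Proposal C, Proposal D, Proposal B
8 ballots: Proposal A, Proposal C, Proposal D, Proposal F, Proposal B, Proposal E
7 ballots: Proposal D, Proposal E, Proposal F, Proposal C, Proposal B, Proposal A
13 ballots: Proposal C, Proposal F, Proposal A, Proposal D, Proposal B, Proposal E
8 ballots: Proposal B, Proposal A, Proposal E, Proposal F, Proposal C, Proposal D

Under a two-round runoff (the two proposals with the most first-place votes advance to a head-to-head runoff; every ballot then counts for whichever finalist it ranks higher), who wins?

Proposal E

Round 1 first-place votes: Proposal A 8, Proposal B 8, Proposal C 13, Proposal D 7, Proposal E 9, Proposal F 0. Proposal C and Proposal E advance.
Runoff: Proposal C is ranked above Proposal E on 21 ballots, Proposal E above Proposal C on 24.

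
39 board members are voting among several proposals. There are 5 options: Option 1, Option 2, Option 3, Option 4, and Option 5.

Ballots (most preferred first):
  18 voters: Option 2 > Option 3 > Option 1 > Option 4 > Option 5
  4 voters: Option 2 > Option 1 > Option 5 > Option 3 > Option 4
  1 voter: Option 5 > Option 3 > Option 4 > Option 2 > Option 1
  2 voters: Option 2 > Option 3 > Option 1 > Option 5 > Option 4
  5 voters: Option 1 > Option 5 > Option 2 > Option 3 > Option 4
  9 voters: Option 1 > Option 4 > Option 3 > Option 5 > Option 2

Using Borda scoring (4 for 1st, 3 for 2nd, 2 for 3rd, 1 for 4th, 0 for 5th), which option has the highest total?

Option 1

Option 1: 18×2 + 4×3 + 1×0 + 2×2 + 5×4 + 9×4 = 108
Option 2: 18×4 + 4×4 + 1×1 + 2×4 + 5×2 + 9×0 = 107
Option 3: 18×3 + 4×1 + 1×3 + 2×3 + 5×1 + 9×2 = 90
Option 4: 18×1 + 4×0 + 1×2 + 2×0 + 5×0 + 9×3 = 47
Option 5: 18×0 + 4×2 + 1×4 + 2×1 + 5×3 + 9×1 = 38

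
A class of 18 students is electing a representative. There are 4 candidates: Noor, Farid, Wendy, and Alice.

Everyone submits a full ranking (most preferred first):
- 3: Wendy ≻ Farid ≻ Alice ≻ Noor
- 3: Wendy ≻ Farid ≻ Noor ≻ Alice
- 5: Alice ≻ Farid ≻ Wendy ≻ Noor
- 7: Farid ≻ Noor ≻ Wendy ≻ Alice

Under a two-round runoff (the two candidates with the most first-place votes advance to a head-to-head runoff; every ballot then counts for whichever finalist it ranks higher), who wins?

Round 1 first-place votes: Noor 0, Farid 7, Wendy 6, Alice 5. Farid and Wendy advance.
Runoff: Farid is ranked above Wendy on 12 ballots, Wendy above Farid on 6.

Farid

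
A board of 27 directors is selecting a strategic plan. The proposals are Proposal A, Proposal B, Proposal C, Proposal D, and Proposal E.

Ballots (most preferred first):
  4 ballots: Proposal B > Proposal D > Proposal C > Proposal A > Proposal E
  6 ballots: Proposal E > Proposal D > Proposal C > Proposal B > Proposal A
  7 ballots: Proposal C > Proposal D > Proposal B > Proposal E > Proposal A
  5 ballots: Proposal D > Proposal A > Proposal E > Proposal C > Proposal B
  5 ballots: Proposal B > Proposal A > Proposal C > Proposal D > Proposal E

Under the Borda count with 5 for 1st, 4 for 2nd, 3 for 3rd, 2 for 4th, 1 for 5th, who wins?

Proposal D

Proposal A: 4×2 + 6×1 + 7×1 + 5×4 + 5×4 = 61
Proposal B: 4×5 + 6×2 + 7×3 + 5×1 + 5×5 = 83
Proposal C: 4×3 + 6×3 + 7×5 + 5×2 + 5×3 = 90
Proposal D: 4×4 + 6×4 + 7×4 + 5×5 + 5×2 = 103
Proposal E: 4×1 + 6×5 + 7×2 + 5×3 + 5×1 = 68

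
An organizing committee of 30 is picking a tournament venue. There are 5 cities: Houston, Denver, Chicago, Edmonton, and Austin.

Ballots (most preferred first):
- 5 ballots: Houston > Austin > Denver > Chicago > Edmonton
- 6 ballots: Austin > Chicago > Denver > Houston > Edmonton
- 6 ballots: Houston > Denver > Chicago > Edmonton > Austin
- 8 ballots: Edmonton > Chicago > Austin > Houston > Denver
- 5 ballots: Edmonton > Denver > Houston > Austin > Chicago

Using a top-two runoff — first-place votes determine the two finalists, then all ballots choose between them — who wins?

Houston

Round 1 first-place votes: Houston 11, Denver 0, Chicago 0, Edmonton 13, Austin 6. Edmonton and Houston advance.
Runoff: Edmonton is ranked above Houston on 13 ballots, Houston above Edmonton on 17.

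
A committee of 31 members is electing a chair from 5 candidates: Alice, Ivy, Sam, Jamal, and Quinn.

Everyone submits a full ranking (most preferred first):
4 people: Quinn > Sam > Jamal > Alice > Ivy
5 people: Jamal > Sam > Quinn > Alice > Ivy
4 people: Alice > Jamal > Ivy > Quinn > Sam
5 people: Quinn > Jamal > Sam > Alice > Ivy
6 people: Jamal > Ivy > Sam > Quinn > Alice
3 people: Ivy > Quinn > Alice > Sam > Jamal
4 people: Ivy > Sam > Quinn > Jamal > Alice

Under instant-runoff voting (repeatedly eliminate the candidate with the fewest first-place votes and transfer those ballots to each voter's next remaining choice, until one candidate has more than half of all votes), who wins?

Quinn

Round 1: Alice 4, Ivy 7, Sam 0, Jamal 11, Quinn 9. Sam eliminated.
Round 2: Alice 4, Ivy 7, Jamal 11, Quinn 9. Alice eliminated.
Round 3: Ivy 7, Jamal 15, Quinn 9. Ivy eliminated.
Round 4: Jamal 15, Quinn 16. Quinn has a majority (≥16).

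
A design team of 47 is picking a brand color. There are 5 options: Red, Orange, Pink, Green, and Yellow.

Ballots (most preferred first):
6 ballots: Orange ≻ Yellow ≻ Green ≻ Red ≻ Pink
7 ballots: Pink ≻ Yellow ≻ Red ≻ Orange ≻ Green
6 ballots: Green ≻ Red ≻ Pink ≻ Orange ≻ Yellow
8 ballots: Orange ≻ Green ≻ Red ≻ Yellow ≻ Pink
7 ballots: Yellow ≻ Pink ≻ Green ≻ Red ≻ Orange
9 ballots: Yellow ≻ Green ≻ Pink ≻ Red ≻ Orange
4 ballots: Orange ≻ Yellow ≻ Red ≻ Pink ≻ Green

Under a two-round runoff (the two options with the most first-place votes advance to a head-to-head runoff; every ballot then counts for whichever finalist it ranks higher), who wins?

Orange

Round 1 first-place votes: Red 0, Orange 18, Pink 7, Green 6, Yellow 16. Orange and Yellow advance.
Runoff: Orange is ranked above Yellow on 24 ballots, Yellow above Orange on 23.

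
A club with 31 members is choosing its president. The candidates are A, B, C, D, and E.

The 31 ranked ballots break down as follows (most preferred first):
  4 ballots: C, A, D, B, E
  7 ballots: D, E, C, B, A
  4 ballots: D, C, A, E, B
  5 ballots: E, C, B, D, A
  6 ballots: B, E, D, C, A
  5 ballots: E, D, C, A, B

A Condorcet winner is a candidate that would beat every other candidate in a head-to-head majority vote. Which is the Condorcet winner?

E vs A: 23–8
E vs B: 21–10
E vs C: 23–8
E vs D: 16–15
E beats every other candidate.

E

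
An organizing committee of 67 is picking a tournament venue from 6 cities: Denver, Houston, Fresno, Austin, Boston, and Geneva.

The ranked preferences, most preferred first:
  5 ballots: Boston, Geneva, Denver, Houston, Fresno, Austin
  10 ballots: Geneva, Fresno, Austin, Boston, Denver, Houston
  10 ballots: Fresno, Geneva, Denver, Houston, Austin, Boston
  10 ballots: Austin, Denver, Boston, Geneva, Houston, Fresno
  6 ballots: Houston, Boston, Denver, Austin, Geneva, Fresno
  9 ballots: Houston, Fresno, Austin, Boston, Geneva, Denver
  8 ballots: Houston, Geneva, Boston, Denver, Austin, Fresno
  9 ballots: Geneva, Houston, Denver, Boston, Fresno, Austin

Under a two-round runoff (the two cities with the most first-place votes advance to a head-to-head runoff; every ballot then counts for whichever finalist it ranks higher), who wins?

Round 1 first-place votes: Denver 0, Houston 23, Fresno 10, Austin 10, Boston 5, Geneva 19. Houston and Geneva advance.
Runoff: Houston is ranked above Geneva on 23 ballots, Geneva above Houston on 44.

Geneva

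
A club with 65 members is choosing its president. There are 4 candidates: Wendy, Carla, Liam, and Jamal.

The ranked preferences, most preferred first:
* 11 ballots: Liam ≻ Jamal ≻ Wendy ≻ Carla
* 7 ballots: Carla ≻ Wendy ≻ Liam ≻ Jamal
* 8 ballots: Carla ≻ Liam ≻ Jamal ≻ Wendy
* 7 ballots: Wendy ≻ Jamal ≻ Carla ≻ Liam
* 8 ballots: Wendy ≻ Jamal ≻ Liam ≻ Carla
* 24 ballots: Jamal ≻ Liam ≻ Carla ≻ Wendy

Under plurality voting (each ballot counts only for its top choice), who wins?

Jamal

First-place votes: Wendy 15, Carla 15, Liam 11, Jamal 24.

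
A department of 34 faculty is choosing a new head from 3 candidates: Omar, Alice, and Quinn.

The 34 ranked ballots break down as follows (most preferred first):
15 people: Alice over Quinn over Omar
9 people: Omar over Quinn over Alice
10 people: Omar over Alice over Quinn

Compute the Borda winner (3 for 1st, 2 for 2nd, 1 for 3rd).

Alice

Omar: 15×1 + 9×3 + 10×3 = 72
Alice: 15×3 + 9×1 + 10×2 = 74
Quinn: 15×2 + 9×2 + 10×1 = 58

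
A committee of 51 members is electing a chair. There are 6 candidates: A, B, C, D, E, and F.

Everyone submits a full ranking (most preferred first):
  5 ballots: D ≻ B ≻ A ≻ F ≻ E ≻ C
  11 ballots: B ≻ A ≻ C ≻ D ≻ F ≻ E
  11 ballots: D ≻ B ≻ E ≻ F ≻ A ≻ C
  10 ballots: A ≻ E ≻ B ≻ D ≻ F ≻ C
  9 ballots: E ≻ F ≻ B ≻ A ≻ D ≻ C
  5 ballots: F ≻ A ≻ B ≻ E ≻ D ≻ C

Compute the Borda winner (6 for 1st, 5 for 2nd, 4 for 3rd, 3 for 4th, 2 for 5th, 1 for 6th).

B

A: 5×4 + 11×5 + 11×2 + 10×6 + 9×3 + 5×5 = 209
B: 5×5 + 11×6 + 11×5 + 10×4 + 9×4 + 5×4 = 242
C: 5×1 + 11×4 + 11×1 + 10×1 + 9×1 + 5×1 = 84
D: 5×6 + 11×3 + 11×6 + 10×3 + 9×2 + 5×2 = 187
E: 5×2 + 11×1 + 11×4 + 10×5 + 9×6 + 5×3 = 184
F: 5×3 + 11×2 + 11×3 + 10×2 + 9×5 + 5×6 = 165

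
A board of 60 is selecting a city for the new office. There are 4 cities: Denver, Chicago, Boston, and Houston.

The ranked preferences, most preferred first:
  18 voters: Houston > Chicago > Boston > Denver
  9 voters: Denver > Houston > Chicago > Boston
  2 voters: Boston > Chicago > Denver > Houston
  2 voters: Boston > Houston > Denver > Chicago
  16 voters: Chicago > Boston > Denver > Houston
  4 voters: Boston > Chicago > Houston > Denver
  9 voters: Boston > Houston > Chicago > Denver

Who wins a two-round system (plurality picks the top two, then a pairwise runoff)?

Boston

Round 1 first-place votes: Denver 9, Chicago 16, Boston 17, Houston 18. Houston and Boston advance.
Runoff: Houston is ranked above Boston on 27 ballots, Boston above Houston on 33.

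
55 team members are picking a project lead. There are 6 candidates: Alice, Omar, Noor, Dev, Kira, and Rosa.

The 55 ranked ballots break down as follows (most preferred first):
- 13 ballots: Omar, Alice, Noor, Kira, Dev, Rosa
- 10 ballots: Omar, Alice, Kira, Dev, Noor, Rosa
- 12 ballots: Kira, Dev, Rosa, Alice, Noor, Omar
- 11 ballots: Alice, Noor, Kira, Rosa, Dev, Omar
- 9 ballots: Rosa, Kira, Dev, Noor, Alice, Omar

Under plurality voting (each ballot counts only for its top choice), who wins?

Omar

First-place votes: Alice 11, Omar 23, Noor 0, Dev 0, Kira 12, Rosa 9.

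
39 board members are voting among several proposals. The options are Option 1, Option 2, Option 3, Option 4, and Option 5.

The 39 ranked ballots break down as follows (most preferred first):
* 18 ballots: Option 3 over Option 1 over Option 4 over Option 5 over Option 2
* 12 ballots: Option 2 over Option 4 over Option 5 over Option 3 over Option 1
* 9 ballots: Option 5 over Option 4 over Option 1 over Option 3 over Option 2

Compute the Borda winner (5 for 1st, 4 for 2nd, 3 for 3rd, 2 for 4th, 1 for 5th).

Option 4

Option 1: 18×4 + 12×1 + 9×3 = 111
Option 2: 18×1 + 12×5 + 9×1 = 87
Option 3: 18×5 + 12×2 + 9×2 = 132
Option 4: 18×3 + 12×4 + 9×4 = 138
Option 5: 18×2 + 12×3 + 9×5 = 117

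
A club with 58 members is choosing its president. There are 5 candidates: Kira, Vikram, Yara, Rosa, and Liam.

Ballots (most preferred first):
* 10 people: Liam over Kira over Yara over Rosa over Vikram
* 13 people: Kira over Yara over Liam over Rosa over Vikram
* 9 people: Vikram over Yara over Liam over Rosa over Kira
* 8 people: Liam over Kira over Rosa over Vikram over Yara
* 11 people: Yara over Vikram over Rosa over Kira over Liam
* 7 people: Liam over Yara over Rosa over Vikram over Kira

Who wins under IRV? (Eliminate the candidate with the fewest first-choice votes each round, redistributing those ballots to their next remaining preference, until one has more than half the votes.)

Round 1: Kira 13, Vikram 9, Yara 11, Rosa 0, Liam 25. Rosa eliminated.
Round 2: Kira 13, Vikram 9, Yara 11, Liam 25. Vikram eliminated.
Round 3: Kira 13, Yara 20, Liam 25. Kira eliminated.
Round 4: Yara 33, Liam 25. Yara has a majority (≥30).

Yara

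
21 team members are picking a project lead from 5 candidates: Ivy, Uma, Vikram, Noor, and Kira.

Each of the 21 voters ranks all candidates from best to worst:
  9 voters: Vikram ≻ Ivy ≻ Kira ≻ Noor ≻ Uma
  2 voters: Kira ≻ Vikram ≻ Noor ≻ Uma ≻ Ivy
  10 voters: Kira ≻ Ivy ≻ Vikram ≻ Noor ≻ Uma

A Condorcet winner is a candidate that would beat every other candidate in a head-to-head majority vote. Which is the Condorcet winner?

Kira

Kira vs Ivy: 12–9
Kira vs Uma: 21–0
Kira vs Vikram: 12–9
Kira vs Noor: 21–0
Kira beats every other candidate.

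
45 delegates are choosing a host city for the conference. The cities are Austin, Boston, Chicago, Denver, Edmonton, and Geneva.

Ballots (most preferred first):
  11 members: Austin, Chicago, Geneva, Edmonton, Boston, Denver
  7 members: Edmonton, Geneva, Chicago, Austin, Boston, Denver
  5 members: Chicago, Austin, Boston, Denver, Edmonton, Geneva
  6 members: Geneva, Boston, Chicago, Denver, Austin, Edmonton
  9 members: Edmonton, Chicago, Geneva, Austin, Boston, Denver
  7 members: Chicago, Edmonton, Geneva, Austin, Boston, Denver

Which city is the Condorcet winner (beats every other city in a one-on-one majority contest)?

Chicago

Chicago vs Austin: 34–11
Chicago vs Boston: 39–6
Chicago vs Denver: 45–0
Chicago vs Edmonton: 29–16
Chicago vs Geneva: 32–13
Chicago beats every other city.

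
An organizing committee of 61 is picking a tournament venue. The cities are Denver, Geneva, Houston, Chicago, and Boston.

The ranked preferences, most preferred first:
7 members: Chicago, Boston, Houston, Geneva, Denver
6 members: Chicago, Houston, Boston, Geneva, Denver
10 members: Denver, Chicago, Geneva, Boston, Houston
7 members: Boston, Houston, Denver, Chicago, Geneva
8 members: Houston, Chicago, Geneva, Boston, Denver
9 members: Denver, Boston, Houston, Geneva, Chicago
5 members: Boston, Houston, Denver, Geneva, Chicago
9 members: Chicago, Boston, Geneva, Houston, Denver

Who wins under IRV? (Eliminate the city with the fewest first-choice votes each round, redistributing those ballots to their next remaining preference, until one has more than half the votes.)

Denver

Round 1: Denver 19, Geneva 0, Houston 8, Chicago 22, Boston 12. Geneva eliminated.
Round 2: Denver 19, Houston 8, Chicago 22, Boston 12. Houston eliminated.
Round 3: Denver 19, Chicago 30, Boston 12. Boston eliminated.
Round 4: Denver 31, Chicago 30. Denver has a majority (≥31).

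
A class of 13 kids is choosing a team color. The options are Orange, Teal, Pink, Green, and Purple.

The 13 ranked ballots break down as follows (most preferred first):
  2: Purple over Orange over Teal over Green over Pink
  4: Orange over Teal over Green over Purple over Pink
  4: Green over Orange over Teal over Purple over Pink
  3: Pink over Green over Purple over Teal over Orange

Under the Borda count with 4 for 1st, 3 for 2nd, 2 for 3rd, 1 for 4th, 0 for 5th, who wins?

Orange: 2×3 + 4×4 + 4×3 + 3×0 = 34
Teal: 2×2 + 4×3 + 4×2 + 3×1 = 27
Pink: 2×0 + 4×0 + 4×0 + 3×4 = 12
Green: 2×1 + 4×2 + 4×4 + 3×3 = 35
Purple: 2×4 + 4×1 + 4×1 + 3×2 = 22

Green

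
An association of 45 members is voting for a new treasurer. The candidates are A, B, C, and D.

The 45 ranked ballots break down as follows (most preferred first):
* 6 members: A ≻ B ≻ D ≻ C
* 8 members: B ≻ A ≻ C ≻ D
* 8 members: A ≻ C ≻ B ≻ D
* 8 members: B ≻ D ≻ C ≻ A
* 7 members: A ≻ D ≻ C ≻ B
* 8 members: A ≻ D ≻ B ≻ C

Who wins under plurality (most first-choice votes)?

A

First-place votes: A 29, B 16, C 0, D 0.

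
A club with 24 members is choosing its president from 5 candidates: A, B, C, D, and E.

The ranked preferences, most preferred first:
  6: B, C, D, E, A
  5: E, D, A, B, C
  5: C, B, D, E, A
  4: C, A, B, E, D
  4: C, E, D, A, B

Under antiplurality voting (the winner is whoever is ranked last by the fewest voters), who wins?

E

Last-place votes: A 11, B 4, C 5, D 4, E 0.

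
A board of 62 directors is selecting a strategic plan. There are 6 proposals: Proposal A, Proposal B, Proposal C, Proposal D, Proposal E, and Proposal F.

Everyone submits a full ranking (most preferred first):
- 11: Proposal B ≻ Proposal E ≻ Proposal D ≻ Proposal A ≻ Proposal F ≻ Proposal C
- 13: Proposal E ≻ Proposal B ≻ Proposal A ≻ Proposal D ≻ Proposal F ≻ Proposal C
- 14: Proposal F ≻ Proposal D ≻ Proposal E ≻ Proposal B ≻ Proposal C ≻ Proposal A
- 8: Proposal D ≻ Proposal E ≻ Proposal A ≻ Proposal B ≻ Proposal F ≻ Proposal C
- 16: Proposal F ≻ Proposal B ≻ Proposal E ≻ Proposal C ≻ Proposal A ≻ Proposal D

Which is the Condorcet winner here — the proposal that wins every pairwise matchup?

Proposal E

Proposal E vs Proposal A: 62–0
Proposal E vs Proposal B: 35–27
Proposal E vs Proposal C: 62–0
Proposal E vs Proposal D: 40–22
Proposal E vs Proposal F: 32–30
Proposal E beats every other proposal.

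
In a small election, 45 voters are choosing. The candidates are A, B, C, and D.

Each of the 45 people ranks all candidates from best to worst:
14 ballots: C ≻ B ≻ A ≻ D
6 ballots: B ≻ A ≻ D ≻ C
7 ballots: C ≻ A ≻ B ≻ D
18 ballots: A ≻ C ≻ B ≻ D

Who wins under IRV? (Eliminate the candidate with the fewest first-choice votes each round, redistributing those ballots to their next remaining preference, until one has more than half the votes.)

Round 1: A 18, B 6, C 21, D 0. D eliminated.
Round 2: A 18, B 6, C 21. B eliminated.
Round 3: A 24, C 21. A has a majority (≥23).

A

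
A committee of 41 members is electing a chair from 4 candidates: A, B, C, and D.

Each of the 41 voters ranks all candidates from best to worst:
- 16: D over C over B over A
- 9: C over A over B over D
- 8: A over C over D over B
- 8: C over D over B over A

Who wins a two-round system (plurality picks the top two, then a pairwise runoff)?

Round 1 first-place votes: A 8, B 0, C 17, D 16. C and D advance.
Runoff: C is ranked above D on 25 ballots, D above C on 16.

C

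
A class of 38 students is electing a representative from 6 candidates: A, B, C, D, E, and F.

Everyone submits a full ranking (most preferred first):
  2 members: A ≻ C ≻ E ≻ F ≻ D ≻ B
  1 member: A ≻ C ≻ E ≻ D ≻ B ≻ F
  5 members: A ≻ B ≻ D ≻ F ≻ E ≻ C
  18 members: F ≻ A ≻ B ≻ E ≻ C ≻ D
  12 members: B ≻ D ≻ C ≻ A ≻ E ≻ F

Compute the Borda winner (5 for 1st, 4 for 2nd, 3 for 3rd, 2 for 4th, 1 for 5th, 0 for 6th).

A: 2×5 + 1×5 + 5×5 + 18×4 + 12×2 = 136
B: 2×0 + 1×1 + 5×4 + 18×3 + 12×5 = 135
C: 2×4 + 1×4 + 5×0 + 18×1 + 12×3 = 66
D: 2×1 + 1×2 + 5×3 + 18×0 + 12×4 = 67
E: 2×3 + 1×3 + 5×1 + 18×2 + 12×1 = 62
F: 2×2 + 1×0 + 5×2 + 18×5 + 12×0 = 104

A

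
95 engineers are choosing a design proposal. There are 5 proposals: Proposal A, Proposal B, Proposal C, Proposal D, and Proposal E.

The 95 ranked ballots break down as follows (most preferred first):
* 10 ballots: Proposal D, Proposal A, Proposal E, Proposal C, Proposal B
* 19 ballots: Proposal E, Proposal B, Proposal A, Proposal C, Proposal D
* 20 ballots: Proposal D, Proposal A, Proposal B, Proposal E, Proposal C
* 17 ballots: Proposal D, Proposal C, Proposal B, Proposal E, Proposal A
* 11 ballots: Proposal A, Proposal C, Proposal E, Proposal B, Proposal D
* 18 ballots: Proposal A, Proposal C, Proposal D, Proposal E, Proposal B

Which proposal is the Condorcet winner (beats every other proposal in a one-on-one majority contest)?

Proposal A

Proposal A vs Proposal B: 59–36
Proposal A vs Proposal C: 78–17
Proposal A vs Proposal D: 48–47
Proposal A vs Proposal E: 59–36
Proposal A beats every other proposal.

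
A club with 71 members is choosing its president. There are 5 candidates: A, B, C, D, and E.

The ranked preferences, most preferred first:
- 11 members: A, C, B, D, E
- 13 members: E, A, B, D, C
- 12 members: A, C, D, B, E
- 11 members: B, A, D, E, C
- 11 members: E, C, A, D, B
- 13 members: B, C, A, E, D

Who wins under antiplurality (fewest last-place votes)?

A

Last-place votes: A 0, B 11, C 24, D 13, E 23.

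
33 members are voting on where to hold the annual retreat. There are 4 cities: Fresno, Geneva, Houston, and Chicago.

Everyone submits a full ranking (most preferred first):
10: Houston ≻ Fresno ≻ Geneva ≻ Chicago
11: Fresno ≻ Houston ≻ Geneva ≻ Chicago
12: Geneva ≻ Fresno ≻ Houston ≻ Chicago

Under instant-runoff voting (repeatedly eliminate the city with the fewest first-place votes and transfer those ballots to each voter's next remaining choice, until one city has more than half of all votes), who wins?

Round 1: Fresno 11, Geneva 12, Houston 10, Chicago 0. Chicago eliminated.
Round 2: Fresno 11, Geneva 12, Houston 10. Houston eliminated.
Round 3: Fresno 21, Geneva 12. Fresno has a majority (≥17).

Fresno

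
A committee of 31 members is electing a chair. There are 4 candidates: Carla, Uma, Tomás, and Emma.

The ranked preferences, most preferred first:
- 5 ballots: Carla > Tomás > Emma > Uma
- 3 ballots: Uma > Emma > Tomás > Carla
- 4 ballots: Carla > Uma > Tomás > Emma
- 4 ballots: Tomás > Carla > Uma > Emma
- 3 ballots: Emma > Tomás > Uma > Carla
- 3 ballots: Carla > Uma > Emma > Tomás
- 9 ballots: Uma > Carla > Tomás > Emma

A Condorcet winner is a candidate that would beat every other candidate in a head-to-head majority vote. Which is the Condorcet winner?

Carla vs Uma: 16–15
Carla vs Tomás: 21–10
Carla vs Emma: 25–6
Carla beats every other candidate.

Carla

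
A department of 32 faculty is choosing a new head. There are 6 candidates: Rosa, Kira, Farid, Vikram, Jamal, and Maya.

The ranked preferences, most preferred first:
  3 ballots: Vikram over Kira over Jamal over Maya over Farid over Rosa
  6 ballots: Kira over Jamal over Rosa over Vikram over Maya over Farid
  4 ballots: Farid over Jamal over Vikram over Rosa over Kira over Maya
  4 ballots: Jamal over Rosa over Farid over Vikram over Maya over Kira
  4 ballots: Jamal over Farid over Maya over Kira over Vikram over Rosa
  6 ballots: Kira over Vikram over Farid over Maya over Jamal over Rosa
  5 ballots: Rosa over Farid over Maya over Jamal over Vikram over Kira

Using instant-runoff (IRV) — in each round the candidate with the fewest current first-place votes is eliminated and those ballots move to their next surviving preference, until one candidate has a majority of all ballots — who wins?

Round 1: Rosa 5, Kira 12, Farid 4, Vikram 3, Jamal 8, Maya 0. Maya eliminated.
Round 2: Rosa 5, Kira 12, Farid 4, Vikram 3, Jamal 8. Vikram eliminated.
Round 3: Rosa 5, Kira 15, Farid 4, Jamal 8. Farid eliminated.
Round 4: Rosa 5, Kira 15, Jamal 12. Rosa eliminated.
Round 5: Kira 15, Jamal 17. Jamal has a majority (≥17).

Jamal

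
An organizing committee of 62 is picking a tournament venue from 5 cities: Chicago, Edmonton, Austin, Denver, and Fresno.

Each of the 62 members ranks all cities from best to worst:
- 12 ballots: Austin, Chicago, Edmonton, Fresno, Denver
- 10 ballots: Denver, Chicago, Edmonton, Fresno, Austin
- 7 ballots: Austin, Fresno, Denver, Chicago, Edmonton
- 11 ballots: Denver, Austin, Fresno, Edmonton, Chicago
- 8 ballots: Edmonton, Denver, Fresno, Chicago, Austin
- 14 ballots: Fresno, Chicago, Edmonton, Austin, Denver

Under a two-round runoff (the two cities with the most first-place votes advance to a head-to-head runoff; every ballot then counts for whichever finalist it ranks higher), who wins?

Round 1 first-place votes: Chicago 0, Edmonton 8, Austin 19, Denver 21, Fresno 14. Denver and Austin advance.
Runoff: Denver is ranked above Austin on 29 ballots, Austin above Denver on 33.

Austin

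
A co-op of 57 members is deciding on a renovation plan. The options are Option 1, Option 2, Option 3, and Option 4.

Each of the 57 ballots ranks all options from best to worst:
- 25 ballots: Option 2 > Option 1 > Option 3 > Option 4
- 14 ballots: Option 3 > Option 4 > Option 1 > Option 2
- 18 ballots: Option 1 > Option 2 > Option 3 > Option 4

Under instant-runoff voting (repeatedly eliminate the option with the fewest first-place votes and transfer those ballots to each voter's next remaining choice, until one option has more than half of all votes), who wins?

Option 1

Round 1: Option 1 18, Option 2 25, Option 3 14, Option 4 0. Option 4 eliminated.
Round 2: Option 1 18, Option 2 25, Option 3 14. Option 3 eliminated.
Round 3: Option 1 32, Option 2 25. Option 1 has a majority (≥29).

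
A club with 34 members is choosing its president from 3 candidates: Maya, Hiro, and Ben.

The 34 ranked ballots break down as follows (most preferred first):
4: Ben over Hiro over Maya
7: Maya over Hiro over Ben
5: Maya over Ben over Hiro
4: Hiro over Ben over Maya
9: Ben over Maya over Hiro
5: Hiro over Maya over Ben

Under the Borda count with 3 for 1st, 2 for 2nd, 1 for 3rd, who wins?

Maya: 4×1 + 7×3 + 5×3 + 4×1 + 9×2 + 5×2 = 72
Hiro: 4×2 + 7×2 + 5×1 + 4×3 + 9×1 + 5×3 = 63
Ben: 4×3 + 7×1 + 5×2 + 4×2 + 9×3 + 5×1 = 69

Maya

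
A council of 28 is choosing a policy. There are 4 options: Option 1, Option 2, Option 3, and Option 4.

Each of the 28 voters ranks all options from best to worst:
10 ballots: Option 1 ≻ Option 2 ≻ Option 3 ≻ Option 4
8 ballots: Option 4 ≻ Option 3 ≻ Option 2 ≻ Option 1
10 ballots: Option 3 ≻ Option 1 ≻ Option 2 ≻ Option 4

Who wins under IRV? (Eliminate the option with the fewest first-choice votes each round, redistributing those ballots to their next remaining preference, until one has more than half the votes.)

Round 1: Option 1 10, Option 2 0, Option 3 10, Option 4 8. Option 2 eliminated.
Round 2: Option 1 10, Option 3 10, Option 4 8. Option 4 eliminated.
Round 3: Option 1 10, Option 3 18. Option 3 has a majority (≥15).

Option 3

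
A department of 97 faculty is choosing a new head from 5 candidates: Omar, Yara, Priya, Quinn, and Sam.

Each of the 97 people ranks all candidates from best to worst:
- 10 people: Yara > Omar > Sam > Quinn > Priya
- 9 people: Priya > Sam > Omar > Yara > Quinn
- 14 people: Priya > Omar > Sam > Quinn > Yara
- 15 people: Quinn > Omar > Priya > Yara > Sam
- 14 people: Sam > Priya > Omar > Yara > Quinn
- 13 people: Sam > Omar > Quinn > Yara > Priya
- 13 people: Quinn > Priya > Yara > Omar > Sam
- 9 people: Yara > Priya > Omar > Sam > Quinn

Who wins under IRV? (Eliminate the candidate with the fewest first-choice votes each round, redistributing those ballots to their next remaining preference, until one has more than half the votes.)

Priya

Round 1: Omar 0, Yara 19, Priya 23, Quinn 28, Sam 27. Omar eliminated.
Round 2: Yara 19, Priya 23, Quinn 28, Sam 27. Yara eliminated.
Round 3: Priya 32, Quinn 28, Sam 37. Quinn eliminated.
Round 4: Priya 60, Sam 37. Priya has a majority (≥49).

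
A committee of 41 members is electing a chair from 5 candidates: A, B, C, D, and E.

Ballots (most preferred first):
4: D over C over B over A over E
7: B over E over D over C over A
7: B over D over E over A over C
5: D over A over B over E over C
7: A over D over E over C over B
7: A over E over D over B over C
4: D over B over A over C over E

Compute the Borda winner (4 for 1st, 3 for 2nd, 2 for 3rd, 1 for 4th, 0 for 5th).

A: 4×1 + 7×0 + 7×1 + 5×3 + 7×4 + 7×4 + 4×2 = 90
B: 4×2 + 7×4 + 7×4 + 5×2 + 7×0 + 7×1 + 4×3 = 93
C: 4×3 + 7×1 + 7×0 + 5×0 + 7×1 + 7×0 + 4×1 = 30
D: 4×4 + 7×2 + 7×3 + 5×4 + 7×3 + 7×2 + 4×4 = 122
E: 4×0 + 7×3 + 7×2 + 5×1 + 7×2 + 7×3 + 4×0 = 75

D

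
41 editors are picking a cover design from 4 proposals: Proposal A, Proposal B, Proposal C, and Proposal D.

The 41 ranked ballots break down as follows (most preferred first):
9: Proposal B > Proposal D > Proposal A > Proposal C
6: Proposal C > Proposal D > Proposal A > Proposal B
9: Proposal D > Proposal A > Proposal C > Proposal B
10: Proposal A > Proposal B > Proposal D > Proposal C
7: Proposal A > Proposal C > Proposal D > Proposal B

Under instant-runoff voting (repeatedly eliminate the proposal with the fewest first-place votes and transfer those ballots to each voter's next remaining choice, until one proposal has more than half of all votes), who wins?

Round 1: Proposal A 17, Proposal B 9, Proposal C 6, Proposal D 9. Proposal C eliminated.
Round 2: Proposal A 17, Proposal B 9, Proposal D 15. Proposal B eliminated.
Round 3: Proposal A 17, Proposal D 24. Proposal D has a majority (≥21).

Proposal D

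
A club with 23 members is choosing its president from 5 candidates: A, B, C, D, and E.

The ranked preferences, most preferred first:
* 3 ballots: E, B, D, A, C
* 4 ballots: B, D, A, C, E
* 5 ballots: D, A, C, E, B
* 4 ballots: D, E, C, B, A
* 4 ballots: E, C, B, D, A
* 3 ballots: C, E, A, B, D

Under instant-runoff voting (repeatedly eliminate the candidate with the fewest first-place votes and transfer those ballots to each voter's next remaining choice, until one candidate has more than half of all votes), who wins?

Round 1: A 0, B 4, C 3, D 9, E 7. A eliminated.
Round 2: B 4, C 3, D 9, E 7. C eliminated.
Round 3: B 4, D 9, E 10. B eliminated.
Round 4: D 13, E 10. D has a majority (≥12).

D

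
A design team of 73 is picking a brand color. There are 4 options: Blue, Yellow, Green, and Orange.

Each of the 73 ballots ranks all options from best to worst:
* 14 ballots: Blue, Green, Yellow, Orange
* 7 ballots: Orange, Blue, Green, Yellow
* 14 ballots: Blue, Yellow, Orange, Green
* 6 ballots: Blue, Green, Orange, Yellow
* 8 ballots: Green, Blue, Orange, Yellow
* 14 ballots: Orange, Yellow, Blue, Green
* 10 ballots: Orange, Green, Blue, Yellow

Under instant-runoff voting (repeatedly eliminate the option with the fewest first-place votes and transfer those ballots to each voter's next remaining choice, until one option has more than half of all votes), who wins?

Round 1: Blue 34, Yellow 0, Green 8, Orange 31. Yellow eliminated.
Round 2: Blue 34, Green 8, Orange 31. Green eliminated.
Round 3: Blue 42, Orange 31. Blue has a majority (≥37).

Blue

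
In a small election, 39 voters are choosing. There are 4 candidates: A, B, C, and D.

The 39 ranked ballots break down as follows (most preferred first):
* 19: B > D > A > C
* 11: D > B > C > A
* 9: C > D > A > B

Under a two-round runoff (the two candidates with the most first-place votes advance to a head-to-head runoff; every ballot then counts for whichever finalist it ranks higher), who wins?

Round 1 first-place votes: A 0, B 19, C 9, D 11. B and D advance.
Runoff: B is ranked above D on 19 ballots, D above B on 20.

D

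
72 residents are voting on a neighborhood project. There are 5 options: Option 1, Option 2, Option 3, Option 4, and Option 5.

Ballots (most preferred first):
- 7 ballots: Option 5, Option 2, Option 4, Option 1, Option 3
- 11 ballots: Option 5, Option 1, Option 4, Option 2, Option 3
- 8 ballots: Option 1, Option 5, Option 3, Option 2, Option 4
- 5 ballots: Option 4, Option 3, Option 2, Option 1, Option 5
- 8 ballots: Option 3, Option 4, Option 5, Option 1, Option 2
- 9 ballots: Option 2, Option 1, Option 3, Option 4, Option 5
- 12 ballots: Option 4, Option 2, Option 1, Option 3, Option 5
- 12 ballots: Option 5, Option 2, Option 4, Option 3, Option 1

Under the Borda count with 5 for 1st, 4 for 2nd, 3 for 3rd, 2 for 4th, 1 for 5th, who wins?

Option 1: 7×2 + 11×4 + 8×5 + 5×2 + 8×2 + 9×4 + 12×3 + 12×1 = 208
Option 2: 7×4 + 11×2 + 8×2 + 5×3 + 8×1 + 9×5 + 12×4 + 12×4 = 230
Option 3: 7×1 + 11×1 + 8×3 + 5×4 + 8×5 + 9×3 + 12×2 + 12×2 = 177
Option 4: 7×3 + 11×3 + 8×1 + 5×5 + 8×4 + 9×2 + 12×5 + 12×3 = 233
Option 5: 7×5 + 11×5 + 8×4 + 5×1 + 8×3 + 9×1 + 12×1 + 12×5 = 232

Option 4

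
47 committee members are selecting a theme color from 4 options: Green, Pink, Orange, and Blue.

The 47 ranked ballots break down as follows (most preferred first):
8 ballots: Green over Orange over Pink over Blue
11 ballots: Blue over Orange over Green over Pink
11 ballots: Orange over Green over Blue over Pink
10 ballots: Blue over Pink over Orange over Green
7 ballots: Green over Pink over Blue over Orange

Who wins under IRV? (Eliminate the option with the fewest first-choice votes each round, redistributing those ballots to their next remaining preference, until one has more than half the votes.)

Green

Round 1: Green 15, Pink 0, Orange 11, Blue 21. Pink eliminated.
Round 2: Green 15, Orange 11, Blue 21. Orange eliminated.
Round 3: Green 26, Blue 21. Green has a majority (≥24).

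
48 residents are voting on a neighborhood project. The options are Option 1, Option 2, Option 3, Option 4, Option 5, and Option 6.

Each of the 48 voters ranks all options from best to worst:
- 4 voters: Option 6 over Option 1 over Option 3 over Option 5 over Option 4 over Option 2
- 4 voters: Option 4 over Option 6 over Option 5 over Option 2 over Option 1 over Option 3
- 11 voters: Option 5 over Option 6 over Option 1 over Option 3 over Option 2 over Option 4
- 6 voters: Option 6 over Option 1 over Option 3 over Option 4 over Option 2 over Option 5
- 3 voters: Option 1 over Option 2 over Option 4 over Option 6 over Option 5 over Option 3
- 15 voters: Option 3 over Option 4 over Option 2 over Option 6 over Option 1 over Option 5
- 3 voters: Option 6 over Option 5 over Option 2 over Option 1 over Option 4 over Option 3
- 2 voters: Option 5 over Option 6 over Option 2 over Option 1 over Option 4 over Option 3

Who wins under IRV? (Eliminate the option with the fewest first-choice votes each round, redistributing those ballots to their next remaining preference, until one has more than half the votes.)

Round 1: Option 1 3, Option 2 0, Option 3 15, Option 4 4, Option 5 13, Option 6 13. Option 2 eliminated.
Round 2: Option 1 3, Option 3 15, Option 4 4, Option 5 13, Option 6 13. Option 1 eliminated.
Round 3: Option 3 15, Option 4 7, Option 5 13, Option 6 13. Option 4 eliminated.
Round 4: Option 3 15, Option 5 13, Option 6 20. Option 5 eliminated.
Round 5: Option 3 15, Option 6 33. Option 6 has a majority (≥25).

Option 6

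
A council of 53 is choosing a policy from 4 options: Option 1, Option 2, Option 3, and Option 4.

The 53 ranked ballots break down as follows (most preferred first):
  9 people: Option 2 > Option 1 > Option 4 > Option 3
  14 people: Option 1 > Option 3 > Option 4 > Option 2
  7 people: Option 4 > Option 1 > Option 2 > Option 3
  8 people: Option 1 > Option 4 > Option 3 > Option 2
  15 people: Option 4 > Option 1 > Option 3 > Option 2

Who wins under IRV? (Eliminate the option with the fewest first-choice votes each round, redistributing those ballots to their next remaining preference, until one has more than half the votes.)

Round 1: Option 1 22, Option 2 9, Option 3 0, Option 4 22. Option 3 eliminated.
Round 2: Option 1 22, Option 2 9, Option 4 22. Option 2 eliminated.
Round 3: Option 1 31, Option 4 22. Option 1 has a majority (≥27).

Option 1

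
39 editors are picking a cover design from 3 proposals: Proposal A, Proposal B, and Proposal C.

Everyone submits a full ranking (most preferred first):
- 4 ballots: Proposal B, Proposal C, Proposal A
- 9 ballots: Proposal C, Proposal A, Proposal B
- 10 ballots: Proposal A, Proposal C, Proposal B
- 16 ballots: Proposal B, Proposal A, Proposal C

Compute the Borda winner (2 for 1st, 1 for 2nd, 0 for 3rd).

Proposal A

Proposal A: 4×0 + 9×1 + 10×2 + 16×1 = 45
Proposal B: 4×2 + 9×0 + 10×0 + 16×2 = 40
Proposal C: 4×1 + 9×2 + 10×1 + 16×0 = 32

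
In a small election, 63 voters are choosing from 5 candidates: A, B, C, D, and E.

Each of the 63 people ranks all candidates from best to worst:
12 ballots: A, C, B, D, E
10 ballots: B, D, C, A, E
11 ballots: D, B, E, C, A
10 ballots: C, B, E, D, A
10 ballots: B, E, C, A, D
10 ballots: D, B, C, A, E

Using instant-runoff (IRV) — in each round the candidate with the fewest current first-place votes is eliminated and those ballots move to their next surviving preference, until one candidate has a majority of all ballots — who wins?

Round 1: A 12, B 20, C 10, D 21, E 0. E eliminated.
Round 2: A 12, B 20, C 10, D 21. C eliminated.
Round 3: A 12, B 30, D 21. A eliminated.
Round 4: B 42, D 21. B has a majority (≥32).

B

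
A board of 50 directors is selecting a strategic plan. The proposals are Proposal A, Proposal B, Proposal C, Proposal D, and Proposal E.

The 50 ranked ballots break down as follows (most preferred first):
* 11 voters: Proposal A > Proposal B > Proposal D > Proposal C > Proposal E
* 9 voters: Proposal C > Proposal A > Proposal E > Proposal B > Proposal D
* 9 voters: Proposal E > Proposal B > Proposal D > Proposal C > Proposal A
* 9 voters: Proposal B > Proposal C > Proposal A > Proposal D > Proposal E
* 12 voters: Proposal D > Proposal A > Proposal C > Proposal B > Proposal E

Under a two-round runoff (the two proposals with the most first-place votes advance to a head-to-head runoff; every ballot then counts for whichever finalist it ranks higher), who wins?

Round 1 first-place votes: Proposal A 11, Proposal B 9, Proposal C 9, Proposal D 12, Proposal E 9. Proposal D and Proposal A advance.
Runoff: Proposal D is ranked above Proposal A on 21 ballots, Proposal A above Proposal D on 29.

Proposal A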